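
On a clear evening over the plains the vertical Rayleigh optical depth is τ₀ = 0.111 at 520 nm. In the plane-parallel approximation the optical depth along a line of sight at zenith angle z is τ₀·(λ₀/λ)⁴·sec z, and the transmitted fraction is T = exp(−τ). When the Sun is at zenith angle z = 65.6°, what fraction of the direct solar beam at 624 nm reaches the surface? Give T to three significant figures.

sec 65.6° = 2.4207.
τ = 0.111 × (520/624)⁴ × 2.4207 = 0.111 × 0.4823 × 2.4207 = 0.1296.
T = exp(−0.1296) = 0.8785.

0.878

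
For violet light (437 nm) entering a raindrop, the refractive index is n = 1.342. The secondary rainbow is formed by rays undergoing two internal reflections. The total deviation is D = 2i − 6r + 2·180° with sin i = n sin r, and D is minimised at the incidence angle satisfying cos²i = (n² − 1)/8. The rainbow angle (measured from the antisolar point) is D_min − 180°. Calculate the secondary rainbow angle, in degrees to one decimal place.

53.2°

cos²i = (1.80096 − 1)/8 = 0.10012; i = arccos(0.31642) = 71.554°.
sin r = sin 71.554°/1.342 = 0.70687; r = 44.981°.
D_min = 2·71.554° − 6·44.981° + 360° = 233.222°.
Rainbow angle = D_min − 180° = 53.222°.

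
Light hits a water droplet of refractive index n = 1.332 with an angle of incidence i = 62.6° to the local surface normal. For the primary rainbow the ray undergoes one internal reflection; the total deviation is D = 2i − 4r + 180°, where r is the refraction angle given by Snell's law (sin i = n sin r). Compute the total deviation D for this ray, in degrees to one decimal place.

138.0°

sin r = sin 62.6° / 1.332 = 0.8878/1.332 = 0.6665; r = 41.80°.
D = 2·62.6° − 4·41.80° + 180° = 125.20° − 167.20° + 180° = 138.00°.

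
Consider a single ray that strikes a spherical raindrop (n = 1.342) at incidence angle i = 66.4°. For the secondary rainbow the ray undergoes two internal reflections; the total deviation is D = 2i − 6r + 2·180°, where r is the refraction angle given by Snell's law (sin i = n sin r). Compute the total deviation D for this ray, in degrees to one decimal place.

sin r = sin 66.4° / 1.342 = 0.9164/1.342 = 0.6828; r = 43.07°.
D = 2·66.4° − 6·43.07° + 2·180° = 132.80° − 258.39° + 360° = 234.41°.

234.4°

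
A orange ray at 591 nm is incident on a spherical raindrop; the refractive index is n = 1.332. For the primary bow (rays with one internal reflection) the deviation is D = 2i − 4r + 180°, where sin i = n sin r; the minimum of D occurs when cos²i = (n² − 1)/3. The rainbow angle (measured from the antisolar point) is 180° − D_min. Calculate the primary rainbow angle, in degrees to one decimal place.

cos²i = (1.77422 − 1)/3 = 0.25807; i = arccos(0.50801) = 59.469°.
sin r = sin 59.469°/1.332 = 0.64666; r = 40.290°.
D_min = 2·59.469° − 4·40.290° + 180° = 137.776°.
Rainbow angle = 180° − D_min = 42.224°.

42.2°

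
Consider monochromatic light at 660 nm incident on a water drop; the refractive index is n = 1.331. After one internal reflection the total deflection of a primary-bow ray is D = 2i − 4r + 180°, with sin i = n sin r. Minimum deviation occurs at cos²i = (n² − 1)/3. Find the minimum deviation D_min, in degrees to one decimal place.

cos²i = (1.77156 − 1)/3 = 0.25719; i = arccos(0.50714) = 59.527°.
sin r = sin 59.527°/1.331 = 0.64753; r = 40.356°.
D_min = 2·59.527° − 4·40.356° + 180° = 137.630°.

137.6°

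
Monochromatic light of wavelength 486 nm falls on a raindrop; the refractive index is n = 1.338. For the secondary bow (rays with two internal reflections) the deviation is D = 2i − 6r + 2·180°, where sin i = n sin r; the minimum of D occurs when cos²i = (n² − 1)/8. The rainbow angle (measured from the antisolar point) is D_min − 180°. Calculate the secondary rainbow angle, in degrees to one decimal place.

52.2°

cos²i = (1.79024 − 1)/8 = 0.09878; i = arccos(0.31429) = 71.682°.
sin r = sin 71.682°/1.338 = 0.70951; r = 45.195°.
D_min = 2·71.682° − 6·45.195° + 360° = 232.193°.
Rainbow angle = D_min − 180° = 52.193°.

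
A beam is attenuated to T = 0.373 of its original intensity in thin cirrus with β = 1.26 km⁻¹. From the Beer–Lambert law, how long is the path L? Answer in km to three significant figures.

Beer–Lambert: T = exp(−βL) ⇒ L = −ln(T)/β = −ln(0.373)/1.26 = 0.9862/1.26 = 0.7827 km.

0.783 km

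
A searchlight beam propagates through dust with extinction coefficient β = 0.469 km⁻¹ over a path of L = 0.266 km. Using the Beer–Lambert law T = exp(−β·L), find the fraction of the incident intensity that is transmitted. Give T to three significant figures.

τ = β·L = 0.469 × 0.266 = 0.1248.
T = exp(−0.1248) = 0.8827.

0.883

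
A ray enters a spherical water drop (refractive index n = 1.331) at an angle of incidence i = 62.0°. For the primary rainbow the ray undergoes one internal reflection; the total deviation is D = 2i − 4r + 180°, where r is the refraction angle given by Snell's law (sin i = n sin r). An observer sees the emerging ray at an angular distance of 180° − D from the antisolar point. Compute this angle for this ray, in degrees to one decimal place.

42.2°

sin r = sin 62.0° / 1.331 = 0.8829/1.331 = 0.6634; r = 41.56°.
D = 2·62.0° − 4·41.56° + 180° = 124.00° − 166.23° + 180° = 137.77°.
Angle from antisolar point = 180° − D = 42.23°.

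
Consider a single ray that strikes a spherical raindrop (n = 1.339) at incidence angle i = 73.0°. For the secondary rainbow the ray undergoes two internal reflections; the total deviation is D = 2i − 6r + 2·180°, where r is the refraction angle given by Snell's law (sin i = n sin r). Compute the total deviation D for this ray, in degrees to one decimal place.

sin r = sin 73.0° / 1.339 = 0.9563/1.339 = 0.7142; r = 45.58°.
D = 2·73.0° − 6·45.58° + 2·180° = 146.00° − 273.46° + 360° = 232.54°.

232.5°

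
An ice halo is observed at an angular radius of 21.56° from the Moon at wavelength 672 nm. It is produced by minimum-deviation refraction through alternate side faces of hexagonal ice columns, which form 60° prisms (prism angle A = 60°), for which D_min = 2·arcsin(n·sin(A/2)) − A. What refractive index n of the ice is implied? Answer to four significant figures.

Rearranging: n = sin((D_min + A)/2) / sin(A/2).
(D_min + A)/2 = (21.56° + 60°)/2 = 40.780°.
n = sin 40.780° / sin 30° = 0.6532 / 0.5000 = 1.3063.

1.306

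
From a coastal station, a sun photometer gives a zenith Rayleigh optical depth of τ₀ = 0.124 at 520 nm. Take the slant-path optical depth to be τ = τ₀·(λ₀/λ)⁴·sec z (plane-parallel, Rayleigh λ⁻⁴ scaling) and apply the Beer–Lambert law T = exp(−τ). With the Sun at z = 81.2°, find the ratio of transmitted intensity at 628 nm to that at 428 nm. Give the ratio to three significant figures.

4.00

Airmass: sec 81.2° = 6.5366.
τ(628 nm) = 0.124 × (520/628)⁴ × 6.5366 = 0.124 × 0.4701 × 6.5366 = 0.3810.
τ(428 nm) = 0.124 × (520/428)⁴ × 6.5366 = 0.124 × 2.1789 × 6.5366 = 1.7661.
T(628)/T(428) = exp(τ_B − τ_A) = exp(1.3851) = 3.9950.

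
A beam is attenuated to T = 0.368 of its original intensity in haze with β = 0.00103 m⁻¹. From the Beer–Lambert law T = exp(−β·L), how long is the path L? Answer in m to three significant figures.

Beer–Lambert: T = exp(−βL) ⇒ L = −ln(T)/β = −ln(0.368)/0.00103 = 0.9997/0.00103 = 970.6 m.

971 m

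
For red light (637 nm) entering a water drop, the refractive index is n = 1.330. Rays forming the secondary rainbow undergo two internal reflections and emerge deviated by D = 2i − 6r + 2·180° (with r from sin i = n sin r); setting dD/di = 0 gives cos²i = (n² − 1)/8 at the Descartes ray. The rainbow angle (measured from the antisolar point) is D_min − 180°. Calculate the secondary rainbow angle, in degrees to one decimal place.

50.1°

cos²i = (1.76890 − 1)/8 = 0.09611; i = arccos(0.31002) = 71.940°.
sin r = sin 71.940°/1.330 = 0.71483; r = 45.630°.
D_min = 2·71.940° − 6·45.630° + 360° = 230.101°.
Rainbow angle = D_min − 180° = 50.101°.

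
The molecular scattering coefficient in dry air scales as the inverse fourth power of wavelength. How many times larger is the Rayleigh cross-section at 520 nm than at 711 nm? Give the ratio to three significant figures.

Rayleigh scattering ∝ λ⁻⁴, so the ratio of coefficients is the inverse fourth power of the wavelength ratio.
σ(520)/σ(711) = (711/520)⁴ = (1.3673)⁴ = 3.495.

3.50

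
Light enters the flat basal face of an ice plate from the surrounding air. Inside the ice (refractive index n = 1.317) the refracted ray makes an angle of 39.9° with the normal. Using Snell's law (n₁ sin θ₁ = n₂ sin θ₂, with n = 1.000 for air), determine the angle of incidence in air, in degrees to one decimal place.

57.6°

Snell: sin θ_i = n · sin θ_r = 1.317 × sin 39.9° = 1.317 × 0.6414 = 0.8448.
θ_i = arcsin(0.8448) = 57.65°.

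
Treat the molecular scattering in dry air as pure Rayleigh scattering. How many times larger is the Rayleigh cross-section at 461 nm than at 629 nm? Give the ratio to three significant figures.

3.47

Rayleigh scattering ∝ λ⁻⁴, so the ratio of coefficients is the inverse fourth power of the wavelength ratio.
σ(461)/σ(629) = (629/461)⁴ = (1.3644)⁴ = 3.466.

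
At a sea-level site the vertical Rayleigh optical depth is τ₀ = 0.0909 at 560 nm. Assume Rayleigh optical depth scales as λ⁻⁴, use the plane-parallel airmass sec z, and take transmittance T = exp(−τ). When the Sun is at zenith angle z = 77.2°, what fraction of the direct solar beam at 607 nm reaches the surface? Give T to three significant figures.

0.743

sec 77.2° = 4.5137.
τ = 0.0909 × (560/607)⁴ × 4.5137 = 0.0909 × 0.7244 × 4.5137 = 0.2972.
T = exp(−0.2972) = 0.7429.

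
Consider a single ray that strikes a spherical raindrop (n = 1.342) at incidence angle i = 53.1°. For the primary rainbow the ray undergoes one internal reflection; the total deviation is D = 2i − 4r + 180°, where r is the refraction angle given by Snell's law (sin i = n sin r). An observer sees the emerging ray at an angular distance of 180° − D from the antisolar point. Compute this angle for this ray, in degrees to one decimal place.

sin r = sin 53.1° / 1.342 = 0.7997/1.342 = 0.5959; r = 36.58°.
D = 2·53.1° − 4·36.58° + 180° = 106.20° − 146.30° + 180° = 139.90°.
Angle from antisolar point = 180° − D = 40.10°.

40.1°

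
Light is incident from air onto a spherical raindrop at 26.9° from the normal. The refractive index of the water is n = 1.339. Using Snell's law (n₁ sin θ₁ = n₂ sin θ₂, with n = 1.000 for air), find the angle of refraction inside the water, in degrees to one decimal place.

Snell: sin θ_r = sin θ_i / n = sin 26.9° / 1.339 = 0.4524 / 1.339 = 0.3379.
θ_r = arcsin(0.3379) = 19.75°.

19.7°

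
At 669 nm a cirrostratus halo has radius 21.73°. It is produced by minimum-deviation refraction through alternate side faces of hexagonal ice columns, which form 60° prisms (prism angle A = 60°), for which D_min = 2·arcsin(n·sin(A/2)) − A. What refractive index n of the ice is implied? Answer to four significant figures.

Rearranging: n = sin((D_min + A)/2) / sin(A/2).
(D_min + A)/2 = (21.73° + 60°)/2 = 40.865°.
n = sin 40.865° / sin 30° = 0.6543 / 0.5000 = 1.3086.

1.309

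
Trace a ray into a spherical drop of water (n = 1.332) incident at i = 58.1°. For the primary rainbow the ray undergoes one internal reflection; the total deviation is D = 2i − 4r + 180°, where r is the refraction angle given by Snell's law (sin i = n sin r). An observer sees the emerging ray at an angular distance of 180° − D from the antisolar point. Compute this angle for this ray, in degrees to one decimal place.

42.2°

sin r = sin 58.1° / 1.332 = 0.8490/1.332 = 0.6374; r = 39.60°.
D = 2·58.1° − 4·39.60° + 180° = 116.20° − 158.38° + 180° = 137.82°.
Angle from antisolar point = 180° − D = 42.18°.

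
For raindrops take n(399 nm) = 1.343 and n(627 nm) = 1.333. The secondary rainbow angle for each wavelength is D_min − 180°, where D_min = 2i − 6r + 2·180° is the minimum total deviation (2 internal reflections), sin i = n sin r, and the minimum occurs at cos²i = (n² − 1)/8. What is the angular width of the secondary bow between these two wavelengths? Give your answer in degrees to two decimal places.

2.59°

At 399 nm (n = 1.343): cos²i = 0.10046 → i = 71.522°, r = 44.928°, D_min = 233.478°, rainbow angle = 53.478°.
At 627 nm (n = 1.333): cos²i = 0.09711 → i = 71.843°, r = 45.466°, D_min = 230.891°, rainbow angle = 50.891°.
Angular width = |53.478° − 50.891°| = 2.587°.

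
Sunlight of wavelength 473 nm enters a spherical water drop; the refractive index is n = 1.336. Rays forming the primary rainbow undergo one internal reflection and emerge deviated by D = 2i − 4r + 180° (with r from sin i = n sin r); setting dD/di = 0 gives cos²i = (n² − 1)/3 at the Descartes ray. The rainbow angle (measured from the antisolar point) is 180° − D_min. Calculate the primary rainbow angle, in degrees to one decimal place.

41.6°

cos²i = (1.78490 − 1)/3 = 0.26163; i = arccos(0.51150) = 59.236°.
sin r = sin 59.236°/1.336 = 0.64318; r = 40.029°.
D_min = 2·59.236° − 4·40.029° + 180° = 138.356°.
Rainbow angle = 180° − D_min = 41.644°.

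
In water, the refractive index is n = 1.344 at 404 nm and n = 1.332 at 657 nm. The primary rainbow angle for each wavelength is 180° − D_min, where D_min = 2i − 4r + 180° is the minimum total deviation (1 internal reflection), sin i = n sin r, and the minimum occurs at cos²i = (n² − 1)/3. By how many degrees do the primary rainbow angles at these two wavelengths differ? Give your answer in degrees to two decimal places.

At 404 nm (n = 1.344): cos²i = 0.26878 → i = 58.772°, r = 39.512°, D_min = 139.495°, rainbow angle = 40.505°.
At 657 nm (n = 1.332): cos²i = 0.25807 → i = 59.469°, r = 40.290°, D_min = 137.776°, rainbow angle = 42.224°.
Angular width = |40.505° − 42.224°| = 1.719°.

1.72°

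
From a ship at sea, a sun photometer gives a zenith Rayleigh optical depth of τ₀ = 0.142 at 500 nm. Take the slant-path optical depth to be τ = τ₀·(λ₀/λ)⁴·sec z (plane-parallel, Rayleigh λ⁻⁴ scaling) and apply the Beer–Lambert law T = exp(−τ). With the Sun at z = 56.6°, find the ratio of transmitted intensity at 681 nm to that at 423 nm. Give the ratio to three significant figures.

Airmass: sec 56.6° = 1.8166.
τ(681 nm) = 0.142 × (500/681)⁴ × 1.8166 = 0.142 × 0.2906 × 1.8166 = 0.0750.
τ(423 nm) = 0.142 × (500/423)⁴ × 1.8166 = 0.142 × 1.9522 × 1.8166 = 0.5036.
T(681)/T(423) = exp(τ_B − τ_A) = exp(0.4286) = 1.5351.

1.54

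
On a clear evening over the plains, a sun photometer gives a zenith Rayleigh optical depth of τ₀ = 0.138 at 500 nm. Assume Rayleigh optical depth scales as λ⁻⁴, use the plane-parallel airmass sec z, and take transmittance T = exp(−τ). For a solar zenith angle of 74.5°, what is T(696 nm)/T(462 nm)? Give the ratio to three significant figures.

Airmass: sec 74.5° = 3.7420.
τ(696 nm) = 0.138 × (500/696)⁴ × 3.7420 = 0.138 × 0.2663 × 3.7420 = 0.1375.
τ(462 nm) = 0.138 × (500/462)⁴ × 3.7420 = 0.138 × 1.3719 × 3.7420 = 0.7084.
T(696)/T(462) = exp(τ_B − τ_A) = exp(0.5709) = 1.7698.

1.77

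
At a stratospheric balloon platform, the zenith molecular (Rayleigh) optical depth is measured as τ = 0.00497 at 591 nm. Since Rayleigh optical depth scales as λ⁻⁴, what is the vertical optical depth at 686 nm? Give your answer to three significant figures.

0.00274

τ(686 nm) = τ(591 nm) × (591/686)⁴ = 0.00497 × (0.8615)⁴ = 0.00497 × 0.5509 = 0.0027.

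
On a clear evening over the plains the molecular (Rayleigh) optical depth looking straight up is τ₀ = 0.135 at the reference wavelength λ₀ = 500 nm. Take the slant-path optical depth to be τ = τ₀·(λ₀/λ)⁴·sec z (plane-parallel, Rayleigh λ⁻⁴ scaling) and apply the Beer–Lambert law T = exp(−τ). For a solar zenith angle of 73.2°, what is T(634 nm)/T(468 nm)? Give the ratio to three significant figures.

1.53

Airmass: sec 73.2° = 3.4598.
τ(634 nm) = 0.135 × (500/634)⁴ × 3.4598 = 0.135 × 0.3868 × 3.4598 = 0.1807.
τ(468 nm) = 0.135 × (500/468)⁴ × 3.4598 = 0.135 × 1.3029 × 3.4598 = 0.6085.
T(634)/T(468) = exp(τ_B − τ_A) = exp(0.4279) = 1.5340.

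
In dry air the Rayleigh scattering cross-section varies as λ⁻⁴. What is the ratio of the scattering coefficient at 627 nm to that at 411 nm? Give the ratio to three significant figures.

Rayleigh scattering ∝ λ⁻⁴, so the ratio of coefficients is the inverse fourth power of the wavelength ratio.
σ(627)/σ(411) = (411/627)⁴ = (0.6555)⁴ = 0.1846.

0.185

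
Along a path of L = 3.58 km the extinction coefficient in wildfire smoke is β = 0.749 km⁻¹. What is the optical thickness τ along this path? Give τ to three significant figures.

2.68

τ = β·L = 0.749 × 3.58 = 2.6814.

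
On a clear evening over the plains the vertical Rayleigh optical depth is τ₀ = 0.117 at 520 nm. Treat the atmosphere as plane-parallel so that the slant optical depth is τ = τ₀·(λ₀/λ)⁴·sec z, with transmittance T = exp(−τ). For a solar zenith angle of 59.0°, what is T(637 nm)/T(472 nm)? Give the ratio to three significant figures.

1.26

Airmass: sec 59.0° = 1.9416.
τ(637 nm) = 0.117 × (520/637)⁴ × 1.9416 = 0.117 × 0.4441 × 1.9416 = 0.1009.
τ(472 nm) = 0.117 × (520/472)⁴ × 1.9416 = 0.117 × 1.4731 × 1.9416 = 0.3347.
T(637)/T(472) = exp(τ_B − τ_A) = exp(0.2338) = 1.2634.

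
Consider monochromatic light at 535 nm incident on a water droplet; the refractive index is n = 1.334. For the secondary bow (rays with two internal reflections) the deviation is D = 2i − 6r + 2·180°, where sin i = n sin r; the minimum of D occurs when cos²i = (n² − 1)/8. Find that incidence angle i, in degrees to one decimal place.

cos²i = (1.334² − 1)/8 = (1.77956 − 1)/8 = 0.09744.
cos i = 0.31216, so i = 71.810°.

71.8°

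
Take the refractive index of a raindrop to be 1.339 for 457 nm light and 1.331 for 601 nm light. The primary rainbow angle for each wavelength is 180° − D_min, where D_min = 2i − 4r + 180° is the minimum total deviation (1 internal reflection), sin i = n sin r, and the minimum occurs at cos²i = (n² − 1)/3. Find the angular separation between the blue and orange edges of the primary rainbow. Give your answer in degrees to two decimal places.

1.16°

At 457 nm (n = 1.339): cos²i = 0.26431 → i = 59.062°, r = 39.834°, D_min = 138.786°, rainbow angle = 41.214°.
At 601 nm (n = 1.331): cos²i = 0.25719 → i = 59.527°, r = 40.356°, D_min = 137.630°, rainbow angle = 42.370°.
Angular width = |41.214° − 42.370°| = 1.156°.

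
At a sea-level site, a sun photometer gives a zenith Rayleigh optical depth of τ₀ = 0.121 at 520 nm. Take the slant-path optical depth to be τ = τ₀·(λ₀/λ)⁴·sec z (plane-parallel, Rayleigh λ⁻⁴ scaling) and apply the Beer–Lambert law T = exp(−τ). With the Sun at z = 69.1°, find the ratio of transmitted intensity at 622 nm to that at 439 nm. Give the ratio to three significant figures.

1.65

Airmass: sec 69.1° = 2.8032.
τ(622 nm) = 0.121 × (520/622)⁴ × 2.8032 = 0.121 × 0.4885 × 2.8032 = 0.1657.
τ(439 nm) = 0.121 × (520/439)⁴ × 2.8032 = 0.121 × 1.9686 × 2.8032 = 0.6677.
T(622)/T(439) = exp(τ_B − τ_A) = exp(0.5020) = 1.6521.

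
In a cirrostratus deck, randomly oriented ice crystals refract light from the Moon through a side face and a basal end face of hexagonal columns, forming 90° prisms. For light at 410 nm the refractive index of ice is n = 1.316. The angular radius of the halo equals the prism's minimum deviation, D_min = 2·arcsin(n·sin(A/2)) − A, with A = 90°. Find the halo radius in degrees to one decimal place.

n·sin(A/2) = 1.316 × sin 45° = 1.316 × 0.7071 = 0.9306.
D_min = 2·arcsin(0.9306) − 90° = 2 × 68.521° − 90° = 47.042°.

47.0°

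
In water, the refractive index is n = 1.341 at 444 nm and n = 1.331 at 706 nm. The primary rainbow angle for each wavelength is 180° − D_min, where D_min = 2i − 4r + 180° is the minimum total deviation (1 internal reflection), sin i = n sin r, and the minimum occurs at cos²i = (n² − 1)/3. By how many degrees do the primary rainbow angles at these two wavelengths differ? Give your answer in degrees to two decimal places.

1.44°

At 444 nm (n = 1.341): cos²i = 0.26609 → i = 58.946°, r = 39.705°, D_min = 139.071°, rainbow angle = 40.929°.
At 706 nm (n = 1.331): cos²i = 0.25719 → i = 59.527°, r = 40.356°, D_min = 137.630°, rainbow angle = 42.370°.
Angular width = |40.929° − 42.370°| = 1.441°.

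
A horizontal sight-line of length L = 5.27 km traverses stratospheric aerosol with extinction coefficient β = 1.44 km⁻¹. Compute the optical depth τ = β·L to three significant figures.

τ = β·L = 1.44 × 5.27 = 7.5888.

7.59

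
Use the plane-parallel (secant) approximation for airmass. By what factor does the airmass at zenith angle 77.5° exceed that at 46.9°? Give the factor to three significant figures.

X(77.5°)/X(46.9°) = sec 77.5° / sec 46.9° = cos 46.9° / cos 77.5° = 0.6833/0.2164 = 3.1569.

3.16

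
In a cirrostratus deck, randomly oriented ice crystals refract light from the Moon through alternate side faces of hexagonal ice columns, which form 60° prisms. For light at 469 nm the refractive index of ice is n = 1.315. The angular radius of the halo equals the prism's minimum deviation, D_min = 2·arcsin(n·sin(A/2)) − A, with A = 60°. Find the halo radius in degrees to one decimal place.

22.2°

n·sin(A/2) = 1.315 × sin 30° = 1.315 × 0.5000 = 0.6575.
D_min = 2·arcsin(0.6575) − 60° = 2 × 41.109° − 60° = 22.219°.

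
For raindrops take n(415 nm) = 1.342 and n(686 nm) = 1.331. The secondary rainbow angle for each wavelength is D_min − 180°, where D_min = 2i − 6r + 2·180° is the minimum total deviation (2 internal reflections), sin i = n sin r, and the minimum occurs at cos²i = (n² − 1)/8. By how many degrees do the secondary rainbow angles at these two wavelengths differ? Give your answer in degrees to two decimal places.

2.86°

At 415 nm (n = 1.342): cos²i = 0.10012 → i = 71.554°, r = 44.981°, D_min = 233.222°, rainbow angle = 53.222°.
At 686 nm (n = 1.331): cos²i = 0.09645 → i = 71.907°, r = 45.575°, D_min = 230.365°, rainbow angle = 50.365°.
Angular width = |53.222° − 50.365°| = 2.857°.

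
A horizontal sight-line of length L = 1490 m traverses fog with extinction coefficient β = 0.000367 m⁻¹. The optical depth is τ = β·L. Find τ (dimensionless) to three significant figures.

τ = β·L = 0.000367 × 1490 = 0.5468.

0.547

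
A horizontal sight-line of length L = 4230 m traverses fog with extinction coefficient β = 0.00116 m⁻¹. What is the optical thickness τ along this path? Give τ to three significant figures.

4.91

τ = β·L = 0.00116 × 4230 = 4.9068.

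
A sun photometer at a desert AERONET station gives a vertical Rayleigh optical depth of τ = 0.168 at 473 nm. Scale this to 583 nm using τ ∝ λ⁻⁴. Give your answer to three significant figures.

τ(583 nm) = τ(473 nm) × (473/583)⁴ = 0.168 × (0.8113)⁴ = 0.168 × 0.4333 = 0.0728.

0.0728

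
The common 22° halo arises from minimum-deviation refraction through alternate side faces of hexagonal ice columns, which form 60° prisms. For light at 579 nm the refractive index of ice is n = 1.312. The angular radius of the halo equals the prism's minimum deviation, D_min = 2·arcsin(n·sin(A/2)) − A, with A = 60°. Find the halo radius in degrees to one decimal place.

n·sin(A/2) = 1.312 × sin 30° = 1.312 × 0.5000 = 0.6560.
D_min = 2·arcsin(0.6560) − 60° = 2 × 40.996° − 60° = 21.991°.

22.0°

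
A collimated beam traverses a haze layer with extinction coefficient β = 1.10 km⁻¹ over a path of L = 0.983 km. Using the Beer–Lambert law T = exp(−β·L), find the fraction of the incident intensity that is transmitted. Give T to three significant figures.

τ = β·L = 1.10 × 0.983 = 1.0813.
T = exp(−1.0813) = 0.3392.

0.339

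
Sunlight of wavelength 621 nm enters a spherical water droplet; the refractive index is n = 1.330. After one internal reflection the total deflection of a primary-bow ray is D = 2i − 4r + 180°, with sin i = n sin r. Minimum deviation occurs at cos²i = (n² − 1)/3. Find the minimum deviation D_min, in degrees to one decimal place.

137.5°

cos²i = (1.76890 − 1)/3 = 0.25630; i = arccos(0.50626) = 59.585°.
sin r = sin 59.585°/1.330 = 0.64841; r = 40.422°.
D_min = 2·59.585° − 4·40.422° + 180° = 137.484°.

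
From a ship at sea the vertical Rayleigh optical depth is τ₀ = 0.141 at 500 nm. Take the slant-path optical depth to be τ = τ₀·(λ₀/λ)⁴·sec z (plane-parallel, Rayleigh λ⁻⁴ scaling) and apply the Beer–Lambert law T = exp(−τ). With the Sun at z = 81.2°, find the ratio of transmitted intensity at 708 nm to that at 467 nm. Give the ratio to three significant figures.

Airmass: sec 81.2° = 6.5366.
τ(708 nm) = 0.141 × (500/708)⁴ × 6.5366 = 0.141 × 0.2487 × 6.5366 = 0.2293.
τ(467 nm) = 0.141 × (500/467)⁴ × 6.5366 = 0.141 × 1.3141 × 6.5366 = 1.2111.
T(708)/T(467) = exp(τ_B − τ_A) = exp(0.9818) = 2.6694.

2.67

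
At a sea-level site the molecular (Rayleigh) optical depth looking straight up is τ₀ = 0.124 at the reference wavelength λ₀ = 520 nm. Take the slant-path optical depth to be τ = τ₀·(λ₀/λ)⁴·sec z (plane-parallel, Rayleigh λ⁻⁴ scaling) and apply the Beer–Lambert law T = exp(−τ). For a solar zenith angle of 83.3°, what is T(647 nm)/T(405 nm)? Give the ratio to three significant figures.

11.5

Airmass: sec 83.3° = 8.5711.
τ(647 nm) = 0.124 × (520/647)⁴ × 8.5711 = 0.124 × 0.4172 × 8.5711 = 0.4435.
τ(405 nm) = 0.124 × (520/405)⁴ × 8.5711 = 0.124 × 2.7176 × 8.5711 = 2.8884.
T(647)/T(405) = exp(τ_B − τ_A) = exp(2.4449) = 11.5295.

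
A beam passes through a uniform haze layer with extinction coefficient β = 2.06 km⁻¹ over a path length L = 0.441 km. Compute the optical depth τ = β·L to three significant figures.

τ = β·L = 2.06 × 0.441 = 0.9085.

0.908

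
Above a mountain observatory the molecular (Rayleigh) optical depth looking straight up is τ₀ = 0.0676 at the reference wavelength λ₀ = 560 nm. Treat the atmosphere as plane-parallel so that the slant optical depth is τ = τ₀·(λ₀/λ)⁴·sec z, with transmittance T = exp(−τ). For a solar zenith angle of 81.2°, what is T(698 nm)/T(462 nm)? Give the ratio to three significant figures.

Airmass: sec 81.2° = 6.5366.
τ(698 nm) = 0.0676 × (560/698)⁴ × 6.5366 = 0.0676 × 0.4143 × 6.5366 = 0.1831.
τ(462 nm) = 0.0676 × (560/462)⁴ × 6.5366 = 0.0676 × 2.1587 × 6.5366 = 0.9538.
T(698)/T(462) = exp(τ_B − τ_A) = exp(0.7708) = 2.1614.

2.16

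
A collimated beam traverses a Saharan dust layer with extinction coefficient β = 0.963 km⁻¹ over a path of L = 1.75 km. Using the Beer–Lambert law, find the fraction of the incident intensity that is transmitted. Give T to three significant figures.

τ = β·L = 0.963 × 1.75 = 1.6852.
T = exp(−1.6852) = 0.1854.

0.185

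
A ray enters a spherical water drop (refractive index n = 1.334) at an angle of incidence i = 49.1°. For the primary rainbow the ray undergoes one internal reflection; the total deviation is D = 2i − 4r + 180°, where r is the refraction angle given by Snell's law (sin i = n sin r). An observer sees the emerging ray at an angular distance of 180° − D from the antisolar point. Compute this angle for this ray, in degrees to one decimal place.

39.9°

sin r = sin 49.1° / 1.334 = 0.7559/1.334 = 0.5666; r = 34.51°.
D = 2·49.1° − 4·34.51° + 180° = 98.20° − 138.06° + 180° = 140.14°.
Angle from antisolar point = 180° − D = 39.86°.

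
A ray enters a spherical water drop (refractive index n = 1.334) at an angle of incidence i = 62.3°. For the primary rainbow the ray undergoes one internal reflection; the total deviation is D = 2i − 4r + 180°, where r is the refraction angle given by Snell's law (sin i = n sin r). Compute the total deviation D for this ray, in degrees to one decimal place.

138.3°

sin r = sin 62.3° / 1.334 = 0.8854/1.334 = 0.6637; r = 41.58°.
D = 2·62.3° − 4·41.58° + 180° = 124.60° − 166.33° + 180° = 138.27°.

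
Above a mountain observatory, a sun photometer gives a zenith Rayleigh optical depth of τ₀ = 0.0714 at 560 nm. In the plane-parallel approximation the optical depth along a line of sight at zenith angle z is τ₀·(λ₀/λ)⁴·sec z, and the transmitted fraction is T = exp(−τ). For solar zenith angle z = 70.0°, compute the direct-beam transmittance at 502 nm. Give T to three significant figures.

sec 70.0° = 2.9238.
τ = 0.0714 × (560/502)⁴ × 2.9238 = 0.0714 × 1.5486 × 2.9238 = 0.3233.
T = exp(−0.3233) = 0.7238.

0.724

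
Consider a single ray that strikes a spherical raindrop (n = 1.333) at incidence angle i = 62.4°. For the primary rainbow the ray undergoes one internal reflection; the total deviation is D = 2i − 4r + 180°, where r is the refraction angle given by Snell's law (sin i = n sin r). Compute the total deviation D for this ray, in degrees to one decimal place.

138.1°

sin r = sin 62.4° / 1.333 = 0.8862/1.333 = 0.6648; r = 41.67°.
D = 2·62.4° − 4·41.67° + 180° = 124.80° − 166.67° + 180° = 138.13°.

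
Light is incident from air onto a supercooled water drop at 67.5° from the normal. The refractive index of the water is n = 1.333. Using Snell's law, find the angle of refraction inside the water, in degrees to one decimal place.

43.9°

Snell: sin θ_r = sin θ_i / n = sin 67.5° / 1.333 = 0.9239 / 1.333 = 0.6931.
θ_r = arcsin(0.6931) = 43.87°.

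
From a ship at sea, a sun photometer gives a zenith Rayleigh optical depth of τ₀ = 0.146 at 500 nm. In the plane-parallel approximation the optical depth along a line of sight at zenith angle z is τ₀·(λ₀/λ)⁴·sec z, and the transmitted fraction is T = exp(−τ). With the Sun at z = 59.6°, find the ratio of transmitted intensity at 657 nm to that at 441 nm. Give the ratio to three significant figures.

Airmass: sec 59.6° = 1.9762.
τ(657 nm) = 0.146 × (500/657)⁴ × 1.9762 = 0.146 × 0.3354 × 1.9762 = 0.0968.
τ(441 nm) = 0.146 × (500/441)⁴ × 1.9762 = 0.146 × 1.6524 × 1.9762 = 0.4768.
T(657)/T(441) = exp(τ_B − τ_A) = exp(0.3800) = 1.4623.

1.46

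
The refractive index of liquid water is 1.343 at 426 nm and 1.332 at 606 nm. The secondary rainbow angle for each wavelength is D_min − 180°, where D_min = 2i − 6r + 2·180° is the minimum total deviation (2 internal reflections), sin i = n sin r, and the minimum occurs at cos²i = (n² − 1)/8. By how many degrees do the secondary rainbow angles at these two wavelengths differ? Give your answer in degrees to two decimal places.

2.85°

At 426 nm (n = 1.343): cos²i = 0.10046 → i = 71.522°, r = 44.928°, D_min = 233.478°, rainbow angle = 53.478°.
At 606 nm (n = 1.332): cos²i = 0.09678 → i = 71.875°, r = 45.520°, D_min = 230.628°, rainbow angle = 50.628°.
Angular width = |53.478° − 50.628°| = 2.849°.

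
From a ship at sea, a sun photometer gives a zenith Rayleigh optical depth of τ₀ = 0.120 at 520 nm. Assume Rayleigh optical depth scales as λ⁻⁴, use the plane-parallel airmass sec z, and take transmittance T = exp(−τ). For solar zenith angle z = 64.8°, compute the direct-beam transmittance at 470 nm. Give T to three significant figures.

sec 64.8° = 2.3486.
τ = 0.120 × (520/470)⁴ × 2.3486 = 0.120 × 1.4984 × 2.3486 = 0.4223.
T = exp(−0.4223) = 0.6555.

0.656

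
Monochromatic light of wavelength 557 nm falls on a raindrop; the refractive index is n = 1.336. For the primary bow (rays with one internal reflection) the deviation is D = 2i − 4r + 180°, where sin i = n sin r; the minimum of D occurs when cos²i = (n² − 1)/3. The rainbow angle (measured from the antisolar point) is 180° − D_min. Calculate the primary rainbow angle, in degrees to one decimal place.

41.6°

cos²i = (1.78490 − 1)/3 = 0.26163; i = arccos(0.51150) = 59.236°.
sin r = sin 59.236°/1.336 = 0.64318; r = 40.029°.
D_min = 2·59.236° − 4·40.029° + 180° = 138.356°.
Rainbow angle = 180° − D_min = 41.644°.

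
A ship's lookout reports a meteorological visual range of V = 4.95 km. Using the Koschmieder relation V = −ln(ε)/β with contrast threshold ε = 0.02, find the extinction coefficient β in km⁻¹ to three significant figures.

β = −ln(0.02) / V = 3.912 / 4.95 = 0.7903 km⁻¹.

0.790 km⁻¹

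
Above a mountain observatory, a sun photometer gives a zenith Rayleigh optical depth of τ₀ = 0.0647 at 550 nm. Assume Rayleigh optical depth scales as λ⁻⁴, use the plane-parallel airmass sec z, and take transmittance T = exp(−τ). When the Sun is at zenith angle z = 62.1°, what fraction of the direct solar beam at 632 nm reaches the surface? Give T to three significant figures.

sec 62.1° = 2.1371.
τ = 0.0647 × (550/632)⁴ × 2.1371 = 0.0647 × 0.5736 × 2.1371 = 0.0793.
T = exp(−0.0793) = 0.9238.

0.924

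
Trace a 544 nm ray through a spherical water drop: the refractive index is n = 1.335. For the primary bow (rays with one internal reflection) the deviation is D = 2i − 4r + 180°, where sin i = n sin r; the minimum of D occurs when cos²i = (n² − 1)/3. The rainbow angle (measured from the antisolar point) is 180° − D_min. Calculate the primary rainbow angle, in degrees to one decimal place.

41.8°

cos²i = (1.78222 − 1)/3 = 0.26074; i = arccos(0.51063) = 59.294°.
sin r = sin 59.294°/1.335 = 0.64405; r = 40.094°.
D_min = 2·59.294° − 4·40.094° + 180° = 138.212°.
Rainbow angle = 180° − D_min = 41.788°.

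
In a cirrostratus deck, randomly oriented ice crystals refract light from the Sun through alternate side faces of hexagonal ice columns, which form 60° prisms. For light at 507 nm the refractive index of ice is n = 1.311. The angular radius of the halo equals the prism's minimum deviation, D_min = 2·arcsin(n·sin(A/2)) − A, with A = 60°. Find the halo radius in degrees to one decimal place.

21.9°

n·sin(A/2) = 1.311 × sin 30° = 1.311 × 0.5000 = 0.6555.
D_min = 2·arcsin(0.6555) − 60° = 2 × 40.958° − 60° = 21.915°.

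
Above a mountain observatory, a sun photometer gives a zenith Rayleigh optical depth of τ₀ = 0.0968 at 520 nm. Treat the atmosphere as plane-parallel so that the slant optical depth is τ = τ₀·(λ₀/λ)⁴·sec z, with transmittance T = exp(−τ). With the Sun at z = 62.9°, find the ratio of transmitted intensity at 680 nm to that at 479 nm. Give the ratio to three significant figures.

Airmass: sec 62.9° = 2.1952.
τ(680 nm) = 0.0968 × (520/680)⁴ × 2.1952 = 0.0968 × 0.3420 × 2.1952 = 0.0727.
τ(479 nm) = 0.0968 × (520/479)⁴ × 2.1952 = 0.0968 × 1.3889 × 2.1952 = 0.2951.
T(680)/T(479) = exp(τ_B − τ_A) = exp(0.2225) = 1.2492.

1.25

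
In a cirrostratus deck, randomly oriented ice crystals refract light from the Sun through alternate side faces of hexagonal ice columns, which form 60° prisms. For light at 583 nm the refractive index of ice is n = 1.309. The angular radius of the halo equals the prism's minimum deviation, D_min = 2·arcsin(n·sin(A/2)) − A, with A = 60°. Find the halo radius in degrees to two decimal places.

21.76°

n·sin(A/2) = 1.309 × sin 30° = 1.309 × 0.5000 = 0.6545.
D_min = 2·arcsin(0.6545) − 60° = 2 × 40.882° − 60° = 21.763°.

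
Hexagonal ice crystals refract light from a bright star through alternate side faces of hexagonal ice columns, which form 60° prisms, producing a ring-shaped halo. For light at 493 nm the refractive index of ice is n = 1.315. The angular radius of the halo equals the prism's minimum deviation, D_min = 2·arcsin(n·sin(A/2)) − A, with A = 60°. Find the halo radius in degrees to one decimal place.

22.2°

n·sin(A/2) = 1.315 × sin 30° = 1.315 × 0.5000 = 0.6575.
D_min = 2·arcsin(0.6575) − 60° = 2 × 41.109° − 60° = 22.219°.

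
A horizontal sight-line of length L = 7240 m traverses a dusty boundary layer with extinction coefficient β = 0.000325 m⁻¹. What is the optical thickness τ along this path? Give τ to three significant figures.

2.35

τ = β·L = 0.000325 × 7240 = 2.3530.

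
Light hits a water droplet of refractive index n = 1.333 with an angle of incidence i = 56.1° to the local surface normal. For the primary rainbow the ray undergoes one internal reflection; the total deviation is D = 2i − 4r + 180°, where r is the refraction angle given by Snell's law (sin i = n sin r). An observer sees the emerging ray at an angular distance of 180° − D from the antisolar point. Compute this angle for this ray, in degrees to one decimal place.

sin r = sin 56.1° / 1.333 = 0.8300/1.333 = 0.6227; r = 38.51°.
D = 2·56.1° − 4·38.51° + 180° = 112.20° − 154.04° + 180° = 138.16°.
Angle from antisolar point = 180° − D = 41.84°.

41.8°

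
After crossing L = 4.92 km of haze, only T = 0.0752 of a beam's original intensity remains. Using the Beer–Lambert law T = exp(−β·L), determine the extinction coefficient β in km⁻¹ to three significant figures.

0.526 km⁻¹

Beer–Lambert: T = exp(−βL) ⇒ β = −ln(T)/L = −ln(0.0752)/4.92 = 2.5876/4.92 = 0.5259 km⁻¹.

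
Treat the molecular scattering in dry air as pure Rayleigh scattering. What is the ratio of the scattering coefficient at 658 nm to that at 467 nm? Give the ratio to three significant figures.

Rayleigh scattering ∝ λ⁻⁴, so the ratio of coefficients is the inverse fourth power of the wavelength ratio.
σ(658)/σ(467) = (467/658)⁴ = (0.7097)⁴ = 0.2537.

0.254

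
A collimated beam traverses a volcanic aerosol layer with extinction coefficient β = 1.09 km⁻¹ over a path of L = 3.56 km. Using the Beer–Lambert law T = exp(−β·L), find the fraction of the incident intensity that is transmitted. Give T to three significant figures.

0.0206

τ = β·L = 1.09 × 3.56 = 3.8804.
T = exp(−3.8804) = 0.0206.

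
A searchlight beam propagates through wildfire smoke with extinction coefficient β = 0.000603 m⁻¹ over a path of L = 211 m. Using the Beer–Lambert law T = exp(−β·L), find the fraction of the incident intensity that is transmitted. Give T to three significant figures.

τ = β·L = 0.000603 × 211 = 0.1272.
T = exp(−0.1272) = 0.8805.

0.881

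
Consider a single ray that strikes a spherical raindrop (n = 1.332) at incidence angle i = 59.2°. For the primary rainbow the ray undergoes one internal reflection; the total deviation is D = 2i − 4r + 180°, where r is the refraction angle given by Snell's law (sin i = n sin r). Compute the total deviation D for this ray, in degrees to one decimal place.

sin r = sin 59.2° / 1.332 = 0.8590/1.332 = 0.6449; r = 40.16°.
D = 2·59.2° − 4·40.16° + 180° = 118.40° − 160.62° + 180° = 137.78°.

137.8°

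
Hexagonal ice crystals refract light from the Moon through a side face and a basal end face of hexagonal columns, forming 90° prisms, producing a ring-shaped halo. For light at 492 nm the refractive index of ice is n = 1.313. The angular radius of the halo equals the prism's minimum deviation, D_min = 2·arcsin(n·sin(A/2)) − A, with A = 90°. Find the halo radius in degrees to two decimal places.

n·sin(A/2) = 1.313 × sin 45° = 1.313 × 0.7071 = 0.9284.
D_min = 2·arcsin(0.9284) − 90° = 2 × 68.192° − 90° = 46.383°.

46.38°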